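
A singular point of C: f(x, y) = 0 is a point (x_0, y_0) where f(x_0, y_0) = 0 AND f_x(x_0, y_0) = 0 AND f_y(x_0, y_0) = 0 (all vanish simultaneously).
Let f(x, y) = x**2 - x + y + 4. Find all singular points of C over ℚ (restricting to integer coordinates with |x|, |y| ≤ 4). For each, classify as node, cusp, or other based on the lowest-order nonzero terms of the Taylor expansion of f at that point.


No singular points in the scanned grid; C is smooth there.

Compute partial derivatives:
  f_x = 2*x - 1.
  f_y = 1.
f_y = 1 is a nonzero constant, so f_y never vanishes: no point (x, y) can satisfy f = f_x = f_y = 0. In particular no (x, y) ∈ {−4, ..., 4}² is singular; the curve is smooth.


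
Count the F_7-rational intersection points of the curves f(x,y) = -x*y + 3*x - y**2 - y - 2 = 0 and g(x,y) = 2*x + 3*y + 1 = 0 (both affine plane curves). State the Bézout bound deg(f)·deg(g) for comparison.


Common zeros: {(2, 3), (3, 0)}; count = 2; Bézout bound = 2.

deg(f) = 2, deg(g) = 1, so Bézout bound = 2.
Scan x ∈ F_7. For each x, list the y ∈ F_7 with f(x, y) ≡ 0 and those with g(x, y) ≡ 0 (mod 7); the common zeros in that column are the intersection.
  x = 0: f ≡ 0 at y ∈ {3}; g ≡ 0 at y ∈ {2}; common: ∅.
  x = 1: f ≡ 0 at y ∈ {2, 3}; g ≡ 0 at y ∈ {6}; common: ∅.
  x = 2: f ≡ 0 at y ∈ {1, 3}; g ≡ 0 at y ∈ {3}; common: {3}.
  x = 3: f ≡ 0 at y ∈ {0, 3}; g ≡ 0 at y ∈ {0}; common: {0}.
  x = 4: f ≡ 0 at y ∈ {3, 6}; g ≡ 0 at y ∈ {4}; common: ∅.
  x = 5: f ≡ 0 at y ∈ {3, 5}; g ≡ 0 at y ∈ {1}; common: ∅.
  x = 6: f ≡ 0 at y ∈ {3, 4}; g ≡ 0 at y ∈ {5}; common: ∅.
Collecting: common zeros = {(2, 3), (3, 0)}, so the count is 2.
Comparison with the Bézout bound: 2 ≤ 2 = deg(f)·deg(g), as expected for curves with no common component (the bound is attained).


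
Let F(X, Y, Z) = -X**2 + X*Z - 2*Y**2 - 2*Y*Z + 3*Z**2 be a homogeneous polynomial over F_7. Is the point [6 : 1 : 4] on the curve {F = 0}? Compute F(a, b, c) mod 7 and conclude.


F(6,1,4) ≡ 5 (mod 7); P is NOT on the curve.

Evaluate F(6, 1, 4) term-by-term (mod 7).
  -X**2 ↦ -1·36·1·1 = -36
  X*Z ↦ 1·6·1·4 = 24
  -2*Y**2 ↦ -2·1·1·1 = -2
  -2*Y*Z ↦ -2·1·1·4 = -8
  3*Z**2 ↦ 3·1·1·16 = 48
Sum: F(6, 1, 4) = (-36) + (24) + (-2) + (-8) + (48) = 26.
Reducing mod 7: 26 ≡ 5 (mod 7).
Since F(a, b, c) ≡ 5 ≠ 0 (mod 7), P does NOT lie on the curve.


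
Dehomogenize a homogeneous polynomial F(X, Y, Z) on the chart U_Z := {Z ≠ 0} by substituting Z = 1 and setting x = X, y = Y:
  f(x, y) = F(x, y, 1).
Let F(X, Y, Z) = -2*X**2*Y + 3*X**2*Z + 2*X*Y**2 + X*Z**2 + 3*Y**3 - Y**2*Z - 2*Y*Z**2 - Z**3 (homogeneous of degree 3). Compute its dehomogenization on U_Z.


f(x, y) = -2*x**2*y + 3*x**2 + 2*x*y**2 + x + 3*y**3 - y**2 - 2*y - 1

On U_Z we set Z = 1. Each monomial c·X^i·Y^j·Z^k in F becomes c·x^i·y^j·1^k = c·x^i·y^j.
Substituting Z = 1: F(X, Y, 1) = -2*x**2*y + 3*x**2 + 2*x*y**2 + x + 3*y**3 - y**2 - 2*y - 1.
Note: deg(f) ≤ deg(F) = 3; strict inequality happens when F is divisible by Z (lost terms).


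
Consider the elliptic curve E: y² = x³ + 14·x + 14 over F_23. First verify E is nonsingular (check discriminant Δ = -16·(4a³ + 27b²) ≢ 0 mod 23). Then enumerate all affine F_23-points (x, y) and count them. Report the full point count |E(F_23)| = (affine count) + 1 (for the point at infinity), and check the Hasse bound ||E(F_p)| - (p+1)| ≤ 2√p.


Affine points = {(1, 11), (1, 12), (2, 2), (2, 21), (5, 5), (5, 18), (7, 8), (7, 15), (9, 8), (9, 15), (10, 2), (10, 21), (11, 2), (11, 21), (12, 1), (12, 22), (13, 1), (13, 22), (17, 6), (17, 17), (18, 7), (18, 16), (19, 3), (19, 20), (21, 1), (21, 22)}; affine count = 26; |E(F_23)| = 27.

Discriminant check: Δ ∝ 4a³ + 27b² = 4·14³ + 27·14² = 4·2744 + 27·196 ≡ 7 (mod 23). Nonzero ⇒ E is nonsingular.
For each x ∈ F_23, compute rhs = x³ + 14·x + 14 mod 23, then count y ∈ F_23 with y² ≡ rhs.
  x = 0: rhs = 14, matching y values: none (0 points).
  x = 1: rhs = 6, matching y values: 11, 12 (2 points).
  x = 2: rhs = 4, matching y values: 2, 21 (2 points).
  x = 3: rhs = 14, matching y values: none (0 points).
  x = 4: rhs = 19, matching y values: none (0 points).
  x = 5: rhs = 2, matching y values: 5, 18 (2 points).
  x = 6: rhs = 15, matching y values: none (0 points).
  x = 7: rhs = 18, matching y values: 8, 15 (2 points).
  x = 8: rhs = 17, matching y values: none (0 points).
  x = 9: rhs = 18, matching y values: 8, 15 (2 points).
  x = 10: rhs = 4, matching y values: 2, 21 (2 points).
  x = 11: rhs = 4, matching y values: 2, 21 (2 points).
  x = 12: rhs = 1, matching y values: 1, 22 (2 points).
  x = 13: rhs = 1, matching y values: 1, 22 (2 points).
  x = 14: rhs = 10, matching y values: none (0 points).
  x = 15: rhs = 11, matching y values: none (0 points).
  x = 16: rhs = 10, matching y values: none (0 points).
  x = 17: rhs = 13, matching y values: 6, 17 (2 points).
  x = 18: rhs = 3, matching y values: 7, 16 (2 points).
  x = 19: rhs = 9, matching y values: 3, 20 (2 points).
  x = 20: rhs = 14, matching y values: none (0 points).
  x = 21: rhs = 1, matching y values: 1, 22 (2 points).
  x = 22: rhs = 22, matching y values: none (0 points).
Total affine count: 26.
Full point count |E(F_23)| = 26 + 1 = 27.
Hasse bound: |27 − (23+1)| = |3| = 3 ≤ 2√23 ≈ 9.5917 ✓.


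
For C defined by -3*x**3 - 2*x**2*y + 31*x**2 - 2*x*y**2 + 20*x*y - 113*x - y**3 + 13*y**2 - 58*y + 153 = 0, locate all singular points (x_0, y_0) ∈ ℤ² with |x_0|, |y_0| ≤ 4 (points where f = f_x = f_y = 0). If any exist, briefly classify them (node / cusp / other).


Singular points: {(3, 2)}; classification: cusp.

Compute partial derivatives:
  f_x = -9*x**2 - 4*x*y + 62*x - 2*y**2 + 20*y - 113.
  f_y = -2*x**2 - 4*x*y + 20*x - 3*y**2 + 26*y - 58.
Scan x_0 ∈ {−4, ..., 4}. For each x_0, f_y(x_0, y) is a polynomial in y; find its integer roots y ∈ {−4, ..., 4}, then test f_x and f at those candidates.
  x = -4: f_y(-4, y) = -3*y**2 + 42*y - 170; no integer root y with |y| ≤ 4.
  x = -3: f_y(-3, y) = -3*y**2 + 38*y - 136; no integer root y with |y| ≤ 4.
  x = -2: f_y(-2, y) = -3*y**2 + 34*y - 106; no integer root y with |y| ≤ 4.
  x = -1: f_y(-1, y) = -3*y**2 + 30*y - 80; no integer root y with |y| ≤ 4.
  x = 0: f_y(0, y) = -3*y**2 + 26*y - 58; no integer root y with |y| ≤ 4.
  x = 1: f_y(1, y) = -3*y**2 + 22*y - 40; vanishes at y ∈ {4}. (1, 4): f_x = -28 ≠ 0.
  x = 2: f_y(2, y) = -3*y**2 + 18*y - 26; no integer root y with |y| ≤ 4.
  x = 3: f_y(3, y) = -3*y**2 + 14*y - 16; vanishes at y ∈ {2}. (3, 2): f_x = 0, f = 0 — SINGULAR.
  x = 4: f_y(4, y) = -3*y**2 + 10*y - 10; no integer root y with |y| ≤ 4.
Only singular point on the grid: (3, 2).
Classify: substitute x = 3 + u, y = 2 + v and expand: f = -3*u**3 - 2*u**2*v - 2*u*v**2 - v**3 + v**2.
No constant or linear terms (consistent with a singular point). Quadratic part: v**2. Cubic part: -3*u**3 - 2*u**2*v - 2*u*v**2 - v**3.
The quadratic part v**2 is a perfect square, so there is a single (double) tangent line v = 0, i.e. y = 2. Restricting the cubic part to that line (v = 0) leaves -3*u**3 ≠ 0, so f is not divisible by v and the branch is v² ≈ 3*u**3 to lowest order — this is a cusp.
Classification: cusp.


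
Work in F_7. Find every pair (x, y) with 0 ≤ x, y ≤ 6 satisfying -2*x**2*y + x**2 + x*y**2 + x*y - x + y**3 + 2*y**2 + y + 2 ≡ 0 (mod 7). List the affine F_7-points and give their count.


Affine F_7-points: {(0, 5), (1, 3), (2, 4), (3, 1), (4, 0), (4, 3), (4, 5), (5, 1)}; count = 8.

For each of the 49 pairs (x, y) ∈ F_7², evaluate f(x, y) mod 7. Record the zeros.
  x = 0: [0↦2, 1↦6, 2↦6, 3↦1, 4↦4, 5↦0, 6↦2]  zeros at y ∈ {5}
  x = 1: [0↦2, 1↦6, 2↦1, 3↦0, 4↦2, 5↦6, 6↦4]  zeros at y ∈ {3}
  x = 2: [0↦4, 1↦4, 2↦4, 3↦3, 4↦0, 5↦1, 6↦5]  zeros at y ∈ {4}
  x = 3: [0↦1, 1↦0, 2↦1, 3↦3, 4↦5, 5↦6, 6↦5]  zeros at y ∈ {1}
  x = 4: [0↦0, 1↦1, 2↦6, 3↦0, 4↦3, 5↦0, 6↦4]  zeros at y ∈ {0, 3, 5}
  x = 5: [0↦1, 1↦0, 2↦5, 3↦1, 4↦1, 5↦4, 6↦2]  zeros at y ∈ {1}
  x = 6: [0↦4, 1↦4, 2↦5, 3↦6, 4↦6, 5↦4, 6↦6]  zeros at y ∈ ∅
Collecting zeros: affine points = {(0, 5), (1, 3), (2, 4), (3, 1), (4, 0), (4, 3), (4, 5), (5, 1)}.
Total count |C(F_7)_aff| = 8.


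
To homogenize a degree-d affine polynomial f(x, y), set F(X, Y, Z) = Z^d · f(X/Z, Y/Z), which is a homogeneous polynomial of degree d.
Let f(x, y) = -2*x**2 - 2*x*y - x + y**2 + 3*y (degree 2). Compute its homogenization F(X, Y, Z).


F(X, Y, Z) = -2*X**2 - 2*X*Y - X*Z + Y**2 + 3*Y*Z

deg(f) = 2.
Substitute x = X/Z, y = Y/Z into f, then multiply by Z^2.
  monomial -2·x^2·y^0 ↦ -2·X^2·Y^0·Z^0.
  monomial -2·x^1·y^1 ↦ -2·X^1·Y^1·Z^0.
  monomial -1·x^1·y^0 ↦ -1·X^1·Y^0·Z^1.
  monomial 1·x^0·y^2 ↦ 1·X^0·Y^2·Z^0.
  monomial 3·x^0·y^1 ↦ 3·X^0·Y^1·Z^1.
Collecting: F(X, Y, Z) = -2*X**2 - 2*X*Y - X*Z + Y**2 + 3*Y*Z.


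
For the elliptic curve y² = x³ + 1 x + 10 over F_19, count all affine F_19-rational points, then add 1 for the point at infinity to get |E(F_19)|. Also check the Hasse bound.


Affine points = {(2, 1), (2, 18), (5, 8), (5, 11), (6, 2), (6, 17), (8, 6), (8, 13), (9, 8), (9, 11), (13, 4), (13, 15), (17, 0)}; affine count = 13; |E(F_19)| = 14.

Discriminant check: Δ ∝ 4a³ + 27b² = 4·1³ + 27·10² = 4·1 + 27·100 ≡ 6 (mod 19). Nonzero ⇒ E is nonsingular.
For each x ∈ F_19, compute rhs = x³ + 1·x + 10 mod 19, then count y ∈ F_19 with y² ≡ rhs.
  x = 0: rhs = 10, matching y values: none (0 points).
  x = 1: rhs = 12, matching y values: none (0 points).
  x = 2: rhs = 1, matching y values: 1, 18 (2 points).
  x = 3: rhs = 2, matching y values: none (0 points).
  x = 4: rhs = 2, matching y values: none (0 points).
  x = 5: rhs = 7, matching y values: 8, 11 (2 points).
  x = 6: rhs = 4, matching y values: 2, 17 (2 points).
  x = 7: rhs = 18, matching y values: none (0 points).
  x = 8: rhs = 17, matching y values: 6, 13 (2 points).
  x = 9: rhs = 7, matching y values: 8, 11 (2 points).
  x = 10: rhs = 13, matching y values: none (0 points).
  x = 11: rhs = 3, matching y values: none (0 points).
  x = 12: rhs = 2, matching y values: none (0 points).
  x = 13: rhs = 16, matching y values: 4, 15 (2 points).
  x = 14: rhs = 13, matching y values: none (0 points).
  x = 15: rhs = 18, matching y values: none (0 points).
  x = 16: rhs = 18, matching y values: none (0 points).
  x = 17: rhs = 0, matching y values: 0 (1 points).
  x = 18: rhs = 8, matching y values: none (0 points).
Total affine count: 13.
Full point count |E(F_19)| = 13 + 1 = 14.
Hasse bound: |14 − (19+1)| = |-6| = 6 ≤ 2√19 ≈ 8.7178 ✓.


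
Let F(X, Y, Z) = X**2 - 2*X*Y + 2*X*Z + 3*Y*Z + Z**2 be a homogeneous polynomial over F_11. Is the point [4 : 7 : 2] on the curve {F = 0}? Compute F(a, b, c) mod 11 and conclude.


F(4,7,2) ≡ 0 (mod 11); P is on the curve.

Evaluate F(4, 7, 2) term-by-term (mod 11).
  X**2 ↦ 1·16·1·1 = 16
  -2*X*Y ↦ -2·4·7·1 = -56
  2*X*Z ↦ 2·4·1·2 = 16
  3*Y*Z ↦ 3·1·7·2 = 42
  Z**2 ↦ 1·1·1·4 = 4
Sum: F(4, 7, 2) = (16) + (-56) + (16) + (42) + (4) = 22.
Reducing mod 11: 22 ≡ 0 (mod 11).
Since F(a, b, c) ≡ 0 (mod 11), P lies on the curve.


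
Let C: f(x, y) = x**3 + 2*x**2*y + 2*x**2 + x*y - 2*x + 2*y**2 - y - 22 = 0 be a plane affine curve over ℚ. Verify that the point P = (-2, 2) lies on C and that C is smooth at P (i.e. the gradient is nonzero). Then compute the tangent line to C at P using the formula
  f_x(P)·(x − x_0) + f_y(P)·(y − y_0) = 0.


Tangent line at P: -12*x + 13*y - 50 = 0.

Step 1: f(-2, 2) = 0, so P lies on C.
Step 2: partial derivatives
  f_x(x, y) = 3*x**2 + 4*x*y + 4*x + y - 2, f_y(x, y) = 2*x**2 + x + 4*y - 1.
  f_x(P) = -12, f_y(P) = 13 (gradient nonzero, so P is smooth).
Step 3: tangent line at P: -12·(x − -2) + 13·(y − 2) = 0.
Expanding: -12*x + 13*y - 50 = 0.


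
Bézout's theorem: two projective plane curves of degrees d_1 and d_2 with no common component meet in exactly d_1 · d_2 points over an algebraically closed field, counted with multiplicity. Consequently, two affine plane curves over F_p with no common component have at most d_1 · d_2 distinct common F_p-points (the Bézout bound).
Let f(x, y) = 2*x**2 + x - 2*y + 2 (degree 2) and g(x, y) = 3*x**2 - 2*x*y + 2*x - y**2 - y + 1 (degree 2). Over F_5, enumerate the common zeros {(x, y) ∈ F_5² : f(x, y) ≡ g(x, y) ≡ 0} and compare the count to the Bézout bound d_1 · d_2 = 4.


Common zeros: {(3, 4), (4, 4)}; count = 2; Bézout bound = 4.

deg(f) = 2, deg(g) = 2, so Bézout bound = 4.
Scan x ∈ F_5. For each x, list the y ∈ F_5 with f(x, y) ≡ 0 and those with g(x, y) ≡ 0 (mod 5); the common zeros in that column are the intersection.
  x = 0: f ≡ 0 at y ∈ {1}; g ≡ 0 at y ∈ {2}; common: ∅.
  x = 1: f ≡ 0 at y ∈ {0}; g ≡ 0 at y ∈ ∅; common: ∅.
  x = 2: f ≡ 0 at y ∈ {1}; g ≡ 0 at y ∈ ∅; common: ∅.
  x = 3: f ≡ 0 at y ∈ {4}; g ≡ 0 at y ∈ {4}; common: {4}.
  x = 4: f ≡ 0 at y ∈ {4}; g ≡ 0 at y ∈ {2, 4}; common: {4}.
Collecting: common zeros = {(3, 4), (4, 4)}, so the count is 2.
Comparison with the Bézout bound: 2 ≤ 4 = deg(f)·deg(g), as expected for curves with no common component (the affine F_5-count falls short of the bound because intersections may lie at infinity, over extension fields, or carry multiplicity).


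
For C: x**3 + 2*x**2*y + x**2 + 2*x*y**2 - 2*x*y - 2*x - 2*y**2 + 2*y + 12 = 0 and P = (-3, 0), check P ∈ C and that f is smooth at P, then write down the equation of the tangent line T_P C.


Tangent line at P: 19*x + 26*y + 57 = 0.

Step 1: f(-3, 0) = 0, so P lies on C.
Step 2: partial derivatives
  f_x(x, y) = 3*x**2 + 4*x*y + 2*x + 2*y**2 - 2*y - 2, f_y(x, y) = 2*x**2 + 4*x*y - 2*x - 4*y + 2.
  f_x(P) = 19, f_y(P) = 26 (gradient nonzero, so P is smooth).
Step 3: tangent line at P: 19·(x − -3) + 26·(y − 0) = 0.
Expanding: 19*x + 26*y + 57 = 0.


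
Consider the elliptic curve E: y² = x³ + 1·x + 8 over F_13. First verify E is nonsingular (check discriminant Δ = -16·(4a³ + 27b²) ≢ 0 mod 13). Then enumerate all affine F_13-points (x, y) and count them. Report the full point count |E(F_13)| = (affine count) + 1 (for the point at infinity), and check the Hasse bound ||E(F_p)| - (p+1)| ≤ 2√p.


Affine points = {(1, 6), (1, 7), (3, 5), (3, 8), (6, 3), (6, 10), (10, 2), (10, 11)}; affine count = 8; |E(F_13)| = 9.

Discriminant check: Δ ∝ 4a³ + 27b² = 4·1³ + 27·8² = 4·1 + 27·64 ≡ 3 (mod 13). Nonzero ⇒ E is nonsingular.
For each x ∈ F_13, compute rhs = x³ + 1·x + 8 mod 13, then count y ∈ F_13 with y² ≡ rhs.
  x = 0: rhs = 8, matching y values: none (0 points).
  x = 1: rhs = 10, matching y values: 6, 7 (2 points).
  x = 2: rhs = 5, matching y values: none (0 points).
  x = 3: rhs = 12, matching y values: 5, 8 (2 points).
  x = 4: rhs = 11, matching y values: none (0 points).
  x = 5: rhs = 8, matching y values: none (0 points).
  x = 6: rhs = 9, matching y values: 3, 10 (2 points).
  x = 7: rhs = 7, matching y values: none (0 points).
  x = 8: rhs = 8, matching y values: none (0 points).
  x = 9: rhs = 5, matching y values: none (0 points).
  x = 10: rhs = 4, matching y values: 2, 11 (2 points).
  x = 11: rhs = 11, matching y values: none (0 points).
  x = 12: rhs = 6, matching y values: none (0 points).
Total affine count: 8.
Full point count |E(F_13)| = 8 + 1 = 9.
Hasse bound: |9 − (13+1)| = |-5| = 5 ≤ 2√13 ≈ 7.2111 ✓.


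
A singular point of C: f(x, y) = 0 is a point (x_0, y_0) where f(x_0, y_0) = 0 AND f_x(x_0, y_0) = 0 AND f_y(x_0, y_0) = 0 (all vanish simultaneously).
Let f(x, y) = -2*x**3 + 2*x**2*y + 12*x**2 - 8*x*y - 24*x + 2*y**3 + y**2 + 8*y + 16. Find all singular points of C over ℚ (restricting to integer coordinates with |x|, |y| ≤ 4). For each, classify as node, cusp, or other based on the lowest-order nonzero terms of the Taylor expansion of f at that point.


Singular points: {(2, 0)}; classification: cusp.

Compute partial derivatives:
  f_x = -6*x**2 + 4*x*y + 24*x - 8*y - 24.
  f_y = 2*x**2 - 8*x + 6*y**2 + 2*y + 8.
Scan x_0 ∈ {−4, ..., 4}. For each x_0, f_y(x_0, y) is a polynomial in y; find its integer roots y ∈ {−4, ..., 4}, then test f_x and f at those candidates.
  x = -4: f_y(-4, y) = 6*y**2 + 2*y + 72; no integer root y with |y| ≤ 4.
  x = -3: f_y(-3, y) = 6*y**2 + 2*y + 50; no integer root y with |y| ≤ 4.
  x = -2: f_y(-2, y) = 6*y**2 + 2*y + 32; no integer root y with |y| ≤ 4.
  x = -1: f_y(-1, y) = 6*y**2 + 2*y + 18; no integer root y with |y| ≤ 4.
  x = 0: f_y(0, y) = 6*y**2 + 2*y + 8; no integer root y with |y| ≤ 4.
  x = 1: f_y(1, y) = 6*y**2 + 2*y + 2; no integer root y with |y| ≤ 4.
  x = 2: f_y(2, y) = 6*y**2 + 2*y; vanishes at y ∈ {0}. (2, 0): f_x = 0, f = 0 — SINGULAR.
  x = 3: f_y(3, y) = 6*y**2 + 2*y + 2; no integer root y with |y| ≤ 4.
  x = 4: f_y(4, y) = 6*y**2 + 2*y + 8; no integer root y with |y| ≤ 4.
Only singular point on the grid: (2, 0).
Classify: substitute x = 2 + u, y = 0 + v and expand: f = -2*u**3 + 2*u**2*v + 2*v**3 + v**2.
No constant or linear terms (consistent with a singular point). Quadratic part: v**2. Cubic part: -2*u**3 + 2*u**2*v + 2*v**3.
The quadratic part v**2 is a perfect square, so there is a single (double) tangent line v = 0, i.e. y = 0. Restricting the cubic part to that line (v = 0) leaves -2*u**3 ≠ 0, so f is not divisible by v and the branch is v² ≈ 2*u**3 to lowest order — this is a cusp.
Classification: cusp.


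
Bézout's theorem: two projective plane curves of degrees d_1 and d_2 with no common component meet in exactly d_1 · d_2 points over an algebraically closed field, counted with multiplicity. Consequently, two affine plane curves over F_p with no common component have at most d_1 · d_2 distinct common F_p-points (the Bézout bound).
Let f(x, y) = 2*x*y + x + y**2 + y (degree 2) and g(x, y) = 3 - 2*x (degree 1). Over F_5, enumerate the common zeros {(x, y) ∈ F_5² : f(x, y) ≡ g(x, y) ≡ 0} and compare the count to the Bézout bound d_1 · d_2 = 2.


Common zeros: {(4, 3)}; count = 1; Bézout bound = 2.

deg(f) = 2, deg(g) = 1, so Bézout bound = 2.
Scan x ∈ F_5. For each x, list the y ∈ F_5 with f(x, y) ≡ 0 and those with g(x, y) ≡ 0 (mod 5); the common zeros in that column are the intersection.
  x = 0: f ≡ 0 at y ∈ {0, 4}; g ≡ 0 at y ∈ ∅; common: ∅.
  x = 1: f ≡ 0 at y ∈ {1}; g ≡ 0 at y ∈ ∅; common: ∅.
  x = 2: f ≡ 0 at y ∈ ∅; g ≡ 0 at y ∈ ∅; common: ∅.
  x = 3: f ≡ 0 at y ∈ ∅; g ≡ 0 at y ∈ ∅; common: ∅.
  x = 4: f ≡ 0 at y ∈ {3}; g ≡ 0 at y ∈ {0, 1, 2, 3, 4}; common: {3}.
Collecting: common zeros = {(4, 3)}, so the count is 1.
Comparison with the Bézout bound: 1 ≤ 2 = deg(f)·deg(g), as expected for curves with no common component (the affine F_5-count falls short of the bound because intersections may lie at infinity, over extension fields, or carry multiplicity).


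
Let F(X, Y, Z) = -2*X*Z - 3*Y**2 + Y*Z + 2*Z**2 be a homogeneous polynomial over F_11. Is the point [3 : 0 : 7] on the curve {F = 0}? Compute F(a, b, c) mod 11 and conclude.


F(3,0,7) ≡ 1 (mod 11); P is NOT on the curve.

Evaluate F(3, 0, 7) term-by-term (mod 11).
  -2*X*Z ↦ -2·3·1·7 = -42
  -3*Y**2 ↦ -3·1·0·1 = 0
  Y*Z ↦ 1·1·0·7 = 0
  2*Z**2 ↦ 2·1·1·49 = 98
Sum: F(3, 0, 7) = (-42) + (0) + (0) + (98) = 56.
Reducing mod 11: 56 ≡ 1 (mod 11).
Since F(a, b, c) ≡ 1 ≠ 0 (mod 11), P does NOT lie on the curve.


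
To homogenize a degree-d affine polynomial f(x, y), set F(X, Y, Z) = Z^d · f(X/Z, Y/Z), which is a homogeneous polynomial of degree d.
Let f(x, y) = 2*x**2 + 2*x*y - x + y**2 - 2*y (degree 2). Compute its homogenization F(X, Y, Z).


F(X, Y, Z) = 2*X**2 + 2*X*Y - X*Z + Y**2 - 2*Y*Z

deg(f) = 2.
Substitute x = X/Z, y = Y/Z into f, then multiply by Z^2.
  monomial 2·x^2·y^0 ↦ 2·X^2·Y^0·Z^0.
  monomial 2·x^1·y^1 ↦ 2·X^1·Y^1·Z^0.
  monomial -1·x^1·y^0 ↦ -1·X^1·Y^0·Z^1.
  monomial 1·x^0·y^2 ↦ 1·X^0·Y^2·Z^0.
  monomial -2·x^0·y^1 ↦ -2·X^0·Y^1·Z^1.
Collecting: F(X, Y, Z) = 2*X**2 + 2*X*Y - X*Z + Y**2 - 2*Y*Z.


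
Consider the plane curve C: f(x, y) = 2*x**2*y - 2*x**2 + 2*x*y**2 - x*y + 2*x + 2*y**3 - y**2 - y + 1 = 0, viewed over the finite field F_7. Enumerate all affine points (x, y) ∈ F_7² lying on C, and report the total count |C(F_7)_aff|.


Affine F_7-points: {(1, 2), (1, 6), (2, 1), (2, 2), (2, 6), (3, 5), (4, 3), (6, 5)}; count = 8.

For each of the 49 pairs (x, y) ∈ F_7², evaluate f(x, y) mod 7. Record the zeros.
  x = 0: [0↦1, 1↦1, 2↦4, 3↦1, 4↦4, 5↦4, 6↦6]  zeros at y ∈ ∅
  x = 1: [0↦1, 1↦4, 2↦0, 3↦1, 4↦5, 5↦3, 6↦0]  zeros at y ∈ {2, 6}
  x = 2: [0↦4, 1↦0, 2↦0, 3↦2, 4↦4, 5↦4, 6↦0]  zeros at y ∈ {1, 2, 6}
  x = 3: [0↦3, 1↦3, 2↦4, 3↦4, 4↦1, 5↦0, 6↦6]  zeros at y ∈ {5}
  x = 4: [0↦5, 1↦6, 2↦5, 3↦0, 4↦3, 5↦5, 6↦4]  zeros at y ∈ {3}
  x = 5: [0↦3, 1↦2, 2↦3, 3↦4, 4↦3, 5↦5, 6↦1]  zeros at y ∈ ∅
  x = 6: [0↦4, 1↦5, 2↦5, 3↦2, 4↦1, 5↦0, 6↦4]  zeros at y ∈ {5}
Collecting zeros: affine points = {(1, 2), (1, 6), (2, 1), (2, 2), (2, 6), (3, 5), (4, 3), (6, 5)}.
Total count |C(F_7)_aff| = 8.


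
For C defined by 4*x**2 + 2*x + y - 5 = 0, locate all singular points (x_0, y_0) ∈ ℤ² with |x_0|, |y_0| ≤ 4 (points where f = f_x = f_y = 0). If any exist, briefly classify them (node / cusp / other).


No singular points in the scanned grid; C is smooth there.

Compute partial derivatives:
  f_x = 8*x + 2.
  f_y = 1.
f_y = 1 is a nonzero constant, so f_y never vanishes: no point (x, y) can satisfy f = f_x = f_y = 0. In particular no (x, y) ∈ {−4, ..., 4}² is singular; the curve is smooth.


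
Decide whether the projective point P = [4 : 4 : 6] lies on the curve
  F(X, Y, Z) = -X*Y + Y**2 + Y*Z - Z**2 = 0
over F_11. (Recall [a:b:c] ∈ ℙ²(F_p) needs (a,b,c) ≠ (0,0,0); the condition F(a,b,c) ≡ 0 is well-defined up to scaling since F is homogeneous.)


F(4,4,6) ≡ 10 (mod 11); P is NOT on the curve.

Evaluate F(4, 4, 6) term-by-term (mod 11).
  -X*Y ↦ -1·4·4·1 = -16
  Y**2 ↦ 1·1·16·1 = 16
  Y*Z ↦ 1·1·4·6 = 24
  -Z**2 ↦ -1·1·1·36 = -36
Sum: F(4, 4, 6) = (-16) + (16) + (24) + (-36) = -12.
Reducing mod 11: -12 ≡ 10 (mod 11).
Since F(a, b, c) ≡ 10 ≠ 0 (mod 11), P does NOT lie on the curve.


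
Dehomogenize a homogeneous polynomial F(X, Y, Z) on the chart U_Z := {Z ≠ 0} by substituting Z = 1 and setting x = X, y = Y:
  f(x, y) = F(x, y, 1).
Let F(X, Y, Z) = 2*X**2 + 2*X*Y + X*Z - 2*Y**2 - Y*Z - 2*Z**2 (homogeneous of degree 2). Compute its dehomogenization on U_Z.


f(x, y) = 2*x**2 + 2*x*y + x - 2*y**2 - y - 2

On U_Z we set Z = 1. Each monomial c·X^i·Y^j·Z^k in F becomes c·x^i·y^j·1^k = c·x^i·y^j.
Substituting Z = 1: F(X, Y, 1) = 2*x**2 + 2*x*y + x - 2*y**2 - y - 2.
Note: deg(f) ≤ deg(F) = 2; strict inequality happens when F is divisible by Z (lost terms).


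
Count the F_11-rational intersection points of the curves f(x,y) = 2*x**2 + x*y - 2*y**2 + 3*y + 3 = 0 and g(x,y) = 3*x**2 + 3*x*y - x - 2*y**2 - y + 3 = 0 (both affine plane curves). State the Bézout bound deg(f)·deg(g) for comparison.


Common zeros: ∅; count = 0; Bézout bound = 4.

deg(f) = 2, deg(g) = 2, so Bézout bound = 4.
Scan x ∈ F_11. For each x, list the y ∈ F_11 with f(x, y) ≡ 0 and those with g(x, y) ≡ 0 (mod 11); the common zeros in that column are the intersection.
  x = 0: f ≡ 0 at y ∈ {9}; g ≡ 0 at y ∈ {1, 4}; common: ∅.
  x = 1: f ≡ 0 at y ∈ {4, 9}; g ≡ 0 at y ∈ {6}; common: ∅.
  x = 2: f ≡ 0 at y ∈ {0, 8}; g ≡ 0 at y ∈ ∅; common: ∅.
  x = 3: f ≡ 0 at y ∈ ∅; g ≡ 0 at y ∈ {1, 3}; common: ∅.
  x = 4: f ≡ 0 at y ∈ ∅; g ≡ 0 at y ∈ ∅; common: ∅.
  x = 5: f ≡ 0 at y ∈ {7, 8}; g ≡ 0 at y ∈ ∅; common: ∅.
  x = 6: f ≡ 0 at y ∈ ∅; g ≡ 0 at y ∈ ∅; common: ∅.
  x = 7: f ≡ 0 at y ∈ ∅; g ≡ 0 at y ∈ {0, 10}; common: ∅.
  x = 8: f ≡ 0 at y ∈ {4, 7}; g ≡ 0 at y ∈ {0, 6}; common: ∅.
  x = 9: f ≡ 0 at y ∈ {0, 6}; g ≡ 0 at y ∈ {3, 10}; common: ∅.
  x = 10: f ≡ 0 at y ∈ {6}; g ≡ 0 at y ∈ ∅; common: ∅.
Collecting: common zeros = ∅, so the count is 0.
Comparison with the Bézout bound: 0 ≤ 4 = deg(f)·deg(g), as expected for curves with no common component (the affine F_11-count falls short of the bound because intersections may lie at infinity, over extension fields, or carry multiplicity).


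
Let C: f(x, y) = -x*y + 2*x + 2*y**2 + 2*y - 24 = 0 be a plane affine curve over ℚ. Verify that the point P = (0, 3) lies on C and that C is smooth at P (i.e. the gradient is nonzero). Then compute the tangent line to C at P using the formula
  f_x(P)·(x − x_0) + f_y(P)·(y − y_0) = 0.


Tangent line at P: -x + 14*y - 42 = 0.

Step 1: f(0, 3) = 0, so P lies on C.
Step 2: partial derivatives
  f_x(x, y) = 2 - y, f_y(x, y) = -x + 4*y + 2.
  f_x(P) = -1, f_y(P) = 14 (gradient nonzero, so P is smooth).
Step 3: tangent line at P: -1·(x − 0) + 14·(y − 3) = 0.
Expanding: -x + 14*y - 42 = 0.


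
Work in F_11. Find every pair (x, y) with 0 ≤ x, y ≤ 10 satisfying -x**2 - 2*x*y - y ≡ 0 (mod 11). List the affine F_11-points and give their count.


Affine F_11-points: {(0, 0), (1, 7), (2, 8), (3, 5), (4, 8), (6, 4), (7, 7), (8, 4), (9, 5), (10, 1)}; count = 10.

For each of the 121 pairs (x, y) ∈ F_11², evaluate f(x, y) mod 11. Record the zeros.
  x = 0: [0↦0, 1↦10, 2↦9, 3↦8, 4↦7, 5↦6, 6↦5, 7↦4, 8↦3, 9↦2, 10↦1]  zeros at y ∈ {0}
  x = 1: [0↦10, 1↦7, 2↦4, 3↦1, 4↦9, 5↦6, 6↦3, 7↦0, 8↦8, 9↦5, 10↦2]  zeros at y ∈ {7}
  x = 2: [0↦7, 1↦2, 2↦8, 3↦3, 4↦9, 5↦4, 6↦10, 7↦5, 8↦0, 9↦6, 10↦1]  zeros at y ∈ {8}
  x = 3: [0↦2, 1↦6, 2↦10, 3↦3, 4↦7, 5↦0, 6↦4, 7↦8, 8↦1, 9↦5, 10↦9]  zeros at y ∈ {5}
  x = 4: [0↦6, 1↦8, 2↦10, 3↦1, 4↦3, 5↦5, 6↦7, 7↦9, 8↦0, 9↦2, 10↦4]  zeros at y ∈ {8}
  x = 5: [0↦8, 1↦8, 2↦8, 3↦8, 4↦8, 5↦8, 6↦8, 7↦8, 8↦8, 9↦8, 10↦8]  zeros at y ∈ ∅
  x = 6: [0↦8, 1↦6, 2↦4, 3↦2, 4↦0, 5↦9, 6↦7, 7↦5, 8↦3, 9↦1, 10↦10]  zeros at y ∈ {4}
  x = 7: [0↦6, 1↦2, 2↦9, 3↦5, 4↦1, 5↦8, 6↦4, 7↦0, 8↦7, 9↦3, 10↦10]  zeros at y ∈ {7}
  x = 8: [0↦2, 1↦7, 2↦1, 3↦6, 4↦0, 5↦5, 6↦10, 7↦4, 8↦9, 9↦3, 10↦8]  zeros at y ∈ {4}
  x = 9: [0↦7, 1↦10, 2↦2, 3↦5, 4↦8, 5↦0, 6↦3, 7↦6, 8↦9, 9↦1, 10↦4]  zeros at y ∈ {5}
  x = 10: [0↦10, 1↦0, 2↦1, 3↦2, 4↦3, 5↦4, 6↦5, 7↦6, 8↦7, 9↦8, 10↦9]  zeros at y ∈ {1}
Collecting zeros: affine points = {(0, 0), (1, 7), (2, 8), (3, 5), (4, 8), (6, 4), (7, 7), (8, 4), (9, 5), (10, 1)}.
Total count |C(F_11)_aff| = 10.


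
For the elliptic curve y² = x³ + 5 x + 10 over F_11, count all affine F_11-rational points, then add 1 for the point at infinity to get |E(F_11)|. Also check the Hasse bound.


Affine points = {(1, 4), (1, 7), (6, 5), (6, 6), (7, 5), (7, 6), (8, 1), (8, 10), (9, 5), (9, 6), (10, 2), (10, 9)}; affine count = 12; |E(F_11)| = 13.

Discriminant check: Δ ∝ 4a³ + 27b² = 4·5³ + 27·10² = 4·125 + 27·100 ≡ 10 (mod 11). Nonzero ⇒ E is nonsingular.
For each x ∈ F_11, compute rhs = x³ + 5·x + 10 mod 11, then count y ∈ F_11 with y² ≡ rhs.
  x = 0: rhs = 10, matching y values: none (0 points).
  x = 1: rhs = 5, matching y values: 4, 7 (2 points).
  x = 2: rhs = 6, matching y values: none (0 points).
  x = 3: rhs = 8, matching y values: none (0 points).
  x = 4: rhs = 6, matching y values: none (0 points).
  x = 5: rhs = 6, matching y values: none (0 points).
  x = 6: rhs = 3, matching y values: 5, 6 (2 points).
  x = 7: rhs = 3, matching y values: 5, 6 (2 points).
  x = 8: rhs = 1, matching y values: 1, 10 (2 points).
  x = 9: rhs = 3, matching y values: 5, 6 (2 points).
  x = 10: rhs = 4, matching y values: 2, 9 (2 points).
Total affine count: 12.
Full point count |E(F_11)| = 12 + 1 = 13.
Hasse bound: |13 − (11+1)| = |1| = 1 ≤ 2√11 ≈ 6.6332 ✓.


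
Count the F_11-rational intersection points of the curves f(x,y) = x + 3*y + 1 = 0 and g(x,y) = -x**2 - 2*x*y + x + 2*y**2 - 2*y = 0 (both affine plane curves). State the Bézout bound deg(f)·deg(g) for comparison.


Common zeros: ∅; count = 0; Bézout bound = 2.

deg(f) = 1, deg(g) = 2, so Bézout bound = 2.
Scan x ∈ F_11. For each x, list the y ∈ F_11 with f(x, y) ≡ 0 and those with g(x, y) ≡ 0 (mod 11); the common zeros in that column are the intersection.
  x = 0: f ≡ 0 at y ∈ {7}; g ≡ 0 at y ∈ {0, 1}; common: ∅.
  x = 1: f ≡ 0 at y ∈ {3}; g ≡ 0 at y ∈ {0, 2}; common: ∅.
  x = 2: f ≡ 0 at y ∈ {10}; g ≡ 0 at y ∈ ∅; common: ∅.
  x = 3: f ≡ 0 at y ∈ {6}; g ≡ 0 at y ∈ ∅; common: ∅.
  x = 4: f ≡ 0 at y ∈ {2}; g ≡ 0 at y ∈ {6, 10}; common: ∅.
  x = 5: f ≡ 0 at y ∈ {9}; g ≡ 0 at y ∈ ∅; common: ∅.
  x = 6: f ≡ 0 at y ∈ {5}; g ≡ 0 at y ∈ ∅; common: ∅.
  x = 7: f ≡ 0 at y ∈ {1}; g ≡ 0 at y ∈ {2, 6}; common: ∅.
  x = 8: f ≡ 0 at y ∈ {8}; g ≡ 0 at y ∈ ∅; common: ∅.
  x = 9: f ≡ 0 at y ∈ {4}; g ≡ 0 at y ∈ ∅; common: ∅.
  x = 10: f ≡ 0 at y ∈ {0}; g ≡ 0 at y ∈ {1, 10}; common: ∅.
Collecting: common zeros = ∅, so the count is 0.
Comparison with the Bézout bound: 0 ≤ 2 = deg(f)·deg(g), as expected for curves with no common component (the affine F_11-count falls short of the bound because intersections may lie at infinity, over extension fields, or carry multiplicity).


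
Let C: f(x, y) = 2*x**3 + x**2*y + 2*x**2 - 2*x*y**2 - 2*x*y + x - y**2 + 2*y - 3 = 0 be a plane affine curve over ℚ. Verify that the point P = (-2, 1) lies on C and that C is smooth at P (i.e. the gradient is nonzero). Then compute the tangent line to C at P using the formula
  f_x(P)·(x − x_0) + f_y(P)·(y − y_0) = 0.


Tangent line at P: 9*x + 16*y + 2 = 0.

Step 1: f(-2, 1) = 0, so P lies on C.
Step 2: partial derivatives
  f_x(x, y) = 6*x**2 + 2*x*y + 4*x - 2*y**2 - 2*y + 1, f_y(x, y) = x**2 - 4*x*y - 2*x - 2*y + 2.
  f_x(P) = 9, f_y(P) = 16 (gradient nonzero, so P is smooth).
Step 3: tangent line at P: 9·(x − -2) + 16·(y − 1) = 0.
Expanding: 9*x + 16*y + 2 = 0.


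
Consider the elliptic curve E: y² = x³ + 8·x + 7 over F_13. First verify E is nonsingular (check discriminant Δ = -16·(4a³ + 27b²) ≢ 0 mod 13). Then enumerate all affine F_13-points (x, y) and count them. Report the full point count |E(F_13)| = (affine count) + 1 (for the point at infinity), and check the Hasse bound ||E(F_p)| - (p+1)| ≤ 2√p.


Affine points = {(1, 4), (1, 9), (4, 5), (4, 8), (5, 4), (5, 9), (7, 4), (7, 9), (11, 3), (11, 10)}; affine count = 10; |E(F_13)| = 11.

Discriminant check: Δ ∝ 4a³ + 27b² = 4·8³ + 27·7² = 4·512 + 27·49 ≡ 4 (mod 13). Nonzero ⇒ E is nonsingular.
For each x ∈ F_13, compute rhs = x³ + 8·x + 7 mod 13, then count y ∈ F_13 with y² ≡ rhs.
  x = 0: rhs = 7, matching y values: none (0 points).
  x = 1: rhs = 3, matching y values: 4, 9 (2 points).
  x = 2: rhs = 5, matching y values: none (0 points).
  x = 3: rhs = 6, matching y values: none (0 points).
  x = 4: rhs = 12, matching y values: 5, 8 (2 points).
  x = 5: rhs = 3, matching y values: 4, 9 (2 points).
  x = 6: rhs = 11, matching y values: none (0 points).
  x = 7: rhs = 3, matching y values: 4, 9 (2 points).
  x = 8: rhs = 11, matching y values: none (0 points).
  x = 9: rhs = 2, matching y values: none (0 points).
  x = 10: rhs = 8, matching y values: none (0 points).
  x = 11: rhs = 9, matching y values: 3, 10 (2 points).
  x = 12: rhs = 11, matching y values: none (0 points).
Total affine count: 10.
Full point count |E(F_13)| = 10 + 1 = 11.
Hasse bound: |11 − (13+1)| = |-3| = 3 ≤ 2√13 ≈ 7.2111 ✓.


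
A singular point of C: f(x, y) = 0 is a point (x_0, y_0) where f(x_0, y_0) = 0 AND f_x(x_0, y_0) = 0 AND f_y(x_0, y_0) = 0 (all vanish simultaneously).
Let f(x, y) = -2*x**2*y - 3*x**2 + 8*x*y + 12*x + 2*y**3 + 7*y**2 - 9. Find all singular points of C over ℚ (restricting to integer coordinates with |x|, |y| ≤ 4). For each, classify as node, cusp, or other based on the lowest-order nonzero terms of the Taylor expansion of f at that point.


Singular points: {(2, -1)}; classification: node.

Compute partial derivatives:
  f_x = -4*x*y - 6*x + 8*y + 12.
  f_y = -2*x**2 + 8*x + 6*y**2 + 14*y.
Scan x_0 ∈ {−4, ..., 4}. For each x_0, f_y(x_0, y) is a polynomial in y; find its integer roots y ∈ {−4, ..., 4}, then test f_x and f at those candidates.
  x = -4: f_y(-4, y) = 6*y**2 + 14*y - 64; no integer root y with |y| ≤ 4.
  x = -3: f_y(-3, y) = 6*y**2 + 14*y - 42; no integer root y with |y| ≤ 4.
  x = -2: f_y(-2, y) = 6*y**2 + 14*y - 24; no integer root y with |y| ≤ 4.
  x = -1: f_y(-1, y) = 6*y**2 + 14*y - 10; no integer root y with |y| ≤ 4.
  x = 0: f_y(0, y) = 6*y**2 + 14*y; vanishes at y ∈ {0}. (0, 0): f_x = 12 ≠ 0.
  x = 1: f_y(1, y) = 6*y**2 + 14*y + 6; no integer root y with |y| ≤ 4.
  x = 2: f_y(2, y) = 6*y**2 + 14*y + 8; vanishes at y ∈ {-1}. (2, -1): f_x = 0, f = 0 — SINGULAR.
  x = 3: f_y(3, y) = 6*y**2 + 14*y + 6; no integer root y with |y| ≤ 4.
  x = 4: f_y(4, y) = 6*y**2 + 14*y; vanishes at y ∈ {0}. (4, 0): f_x = -12 ≠ 0.
Only singular point on the grid: (2, -1).
Classify: substitute x = 2 + u, y = -1 + v and expand: f = -2*u**2*v - u**2 + 2*v**3 + v**2.
No constant or linear terms (consistent with a singular point). Quadratic part: -u**2 + v**2. Cubic part: -2*u**2*v + 2*v**3.
The quadratic part v**2 - u**2 = (v − u)(v + u) splits into two distinct linear factors, so there are two distinct tangent lines y − -1 = ±(x − 2) — this is a node (ordinary double point).
Classification: node.


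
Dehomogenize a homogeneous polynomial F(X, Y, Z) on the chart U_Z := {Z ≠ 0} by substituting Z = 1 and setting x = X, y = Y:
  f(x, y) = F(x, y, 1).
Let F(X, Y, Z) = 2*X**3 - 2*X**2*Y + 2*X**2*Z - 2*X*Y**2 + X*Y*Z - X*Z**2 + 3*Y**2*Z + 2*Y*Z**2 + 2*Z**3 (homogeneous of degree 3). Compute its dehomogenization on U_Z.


f(x, y) = 2*x**3 - 2*x**2*y + 2*x**2 - 2*x*y**2 + x*y - x + 3*y**2 + 2*y + 2

On U_Z we set Z = 1. Each monomial c·X^i·Y^j·Z^k in F becomes c·x^i·y^j·1^k = c·x^i·y^j.
Substituting Z = 1: F(X, Y, 1) = 2*x**3 - 2*x**2*y + 2*x**2 - 2*x*y**2 + x*y - x + 3*y**2 + 2*y + 2.
Note: deg(f) ≤ deg(F) = 3; strict inequality happens when F is divisible by Z (lost terms).


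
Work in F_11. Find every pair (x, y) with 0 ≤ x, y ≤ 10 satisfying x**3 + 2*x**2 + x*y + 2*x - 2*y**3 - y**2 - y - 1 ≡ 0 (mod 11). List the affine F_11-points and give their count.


Affine F_11-points: {(2, 4), (3, 7), (7, 5), (7, 6), (8, 2), (8, 4), (8, 10), (9, 1), (9, 3), (10, 4)}; count = 10.

For each of the 121 pairs (x, y) ∈ F_11², evaluate f(x, y) mod 11. Record the zeros.
  x = 0: [0↦10, 1↦6, 2↦10, 3↦10, 4↦5, 5↦5, 6↦9, 7↦5, 8↦3, 9↦2, 10↦1]  zeros at y ∈ ∅
  x = 1: [0↦4, 1↦1, 2↦6, 3↦7, 4↦3, 5↦4, 6↦9, 7↦6, 8↦5, 9↦5, 10↦5]  zeros at y ∈ ∅
  x = 2: [0↦8, 1↦6, 2↦1, 3↦3, 4↦0, 5↦2, 6↦8, 7↦6, 8↦6, 9↦7, 10↦8]  zeros at y ∈ {4}
  x = 3: [0↦6, 1↦5, 2↦1, 3↦4, 4↦2, 5↦5, 6↦1, 7↦0, 8↦1, 9↦3, 10↦5]  zeros at y ∈ {7}
  x = 4: [0↦4, 1↦4, 2↦1, 3↦5, 4↦4, 5↦8, 6↦5, 7↦5, 8↦7, 9↦10, 10↦2]  zeros at y ∈ ∅
  x = 5: [0↦8, 1↦9, 2↦7, 3↦1, 4↦1, 5↦6, 6↦4, 7↦5, 8↦8, 9↦1, 10↦5]  zeros at y ∈ ∅
  x = 6: [0↦2, 1↦4, 2↦3, 3↦9, 4↦10, 5↦5, 6↦4, 7↦6, 8↦10, 9↦4, 10↦9]  zeros at y ∈ ∅
  x = 7: [0↦3, 1↦6, 2↦6, 3↦2, 4↦4, 5↦0, 6↦0, 7↦3, 8↦8, 9↦3, 10↦9]  zeros at y ∈ {5, 6}
  x = 8: [0↦6, 1↦10, 2↦0, 3↦8, 4↦0, 5↦8, 6↦9, 7↦2, 8↦8, 9↦4, 10↦0]  zeros at y ∈ {2, 4, 10}
  x = 9: [0↦6, 1↦0, 2↦2, 3↦0, 4↦4, 5↦2, 6↦4, 7↦9, 8↦5, 9↦2, 10↦10]  zeros at y ∈ {1, 3}
  x = 10: [0↦9, 1↦4, 2↦7, 3↦6, 4↦0, 5↦10, 6↦2, 7↦8, 8↦5, 9↦3, 10↦1]  zeros at y ∈ {4}
Collecting zeros: affine points = {(2, 4), (3, 7), (7, 5), (7, 6), (8, 2), (8, 4), (8, 10), (9, 1), (9, 3), (10, 4)}.
Total count |C(F_11)_aff| = 10.


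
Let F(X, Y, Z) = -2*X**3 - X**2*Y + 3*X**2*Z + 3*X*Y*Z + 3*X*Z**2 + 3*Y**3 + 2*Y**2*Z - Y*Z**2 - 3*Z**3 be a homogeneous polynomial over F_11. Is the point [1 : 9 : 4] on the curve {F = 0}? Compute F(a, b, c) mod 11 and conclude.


F(1,9,4) ≡ 5 (mod 11); P is NOT on the curve.

Evaluate F(1, 9, 4) term-by-term (mod 11).
  -2*X**3 ↦ -2·1·1·1 = -2
  -X**2*Y ↦ -1·1·9·1 = -9
  3*X**2*Z ↦ 3·1·1·4 = 12
  3*X*Y*Z ↦ 3·1·9·4 = 108
  3*X*Z**2 ↦ 3·1·1·16 = 48
  3*Y**3 ↦ 3·1·729·1 = 2187
  2*Y**2*Z ↦ 2·1·81·4 = 648
  -Y*Z**2 ↦ -1·1·9·16 = -144
  -3*Z**3 ↦ -3·1·1·64 = -192
Sum: F(1, 9, 4) = (-2) + (-9) + (12) + (108) + (48) + (2187) + (648) + (-144) + (-192) = 2656.
Reducing mod 11: 2656 ≡ 5 (mod 11).
Since F(a, b, c) ≡ 5 ≠ 0 (mod 11), P does NOT lie on the curve.


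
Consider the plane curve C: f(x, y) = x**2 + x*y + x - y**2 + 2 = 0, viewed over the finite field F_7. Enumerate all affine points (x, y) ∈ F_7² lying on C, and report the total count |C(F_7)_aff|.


Affine F_7-points: {(0, 3), (0, 4), (2, 4), (2, 5), (3, 0), (3, 3), (6, 1), (6, 5)}; count = 8.

For each of the 49 pairs (x, y) ∈ F_7², evaluate f(x, y) mod 7. Record the zeros.
  x = 0: [0↦2, 1↦1, 2↦5, 3↦0, 4↦0, 5↦5, 6↦1]  zeros at y ∈ {3, 4}
  x = 1: [0↦4, 1↦4, 2↦2, 3↦5, 4↦6, 5↦5, 6↦2]  zeros at y ∈ ∅
  x = 2: [0↦1, 1↦2, 2↦1, 3↦5, 4↦0, 5↦0, 6↦5]  zeros at y ∈ {4, 5}
  x = 3: [0↦0, 1↦2, 2↦2, 3↦0, 4↦3, 5↦4, 6↦3]  zeros at y ∈ {0, 3}
  x = 4: [0↦1, 1↦4, 2↦5, 3↦4, 4↦1, 5↦3, 6↦3]  zeros at y ∈ ∅
  x = 5: [0↦4, 1↦1, 2↦3, 3↦3, 4↦1, 5↦4, 6↦5]  zeros at y ∈ ∅
  x = 6: [0↦2, 1↦0, 2↦3, 3↦4, 4↦3, 5↦0, 6↦2]  zeros at y ∈ {1, 5}
Collecting zeros: affine points = {(0, 3), (0, 4), (2, 4), (2, 5), (3, 0), (3, 3), (6, 1), (6, 5)}.
Total count |C(F_7)_aff| = 8.


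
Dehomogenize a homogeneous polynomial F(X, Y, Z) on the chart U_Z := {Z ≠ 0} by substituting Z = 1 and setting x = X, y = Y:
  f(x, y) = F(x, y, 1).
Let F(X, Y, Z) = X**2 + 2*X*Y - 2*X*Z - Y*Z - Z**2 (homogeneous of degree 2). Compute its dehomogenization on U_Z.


f(x, y) = x**2 + 2*x*y - 2*x - y - 1

On U_Z we set Z = 1. Each monomial c·X^i·Y^j·Z^k in F becomes c·x^i·y^j·1^k = c·x^i·y^j.
Substituting Z = 1: F(X, Y, 1) = x**2 + 2*x*y - 2*x - y - 1.
Note: deg(f) ≤ deg(F) = 2; strict inequality happens when F is divisible by Z (lost terms).


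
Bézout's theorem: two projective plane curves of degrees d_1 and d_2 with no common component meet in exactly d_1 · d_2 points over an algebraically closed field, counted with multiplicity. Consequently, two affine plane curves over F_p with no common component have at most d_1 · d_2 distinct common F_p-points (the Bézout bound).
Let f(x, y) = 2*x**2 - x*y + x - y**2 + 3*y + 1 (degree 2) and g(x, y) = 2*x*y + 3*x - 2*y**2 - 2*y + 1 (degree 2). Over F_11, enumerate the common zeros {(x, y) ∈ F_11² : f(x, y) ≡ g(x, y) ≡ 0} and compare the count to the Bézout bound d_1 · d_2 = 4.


Common zeros: {(8, 9)}; count = 1; Bézout bound = 4.

deg(f) = 2, deg(g) = 2, so Bézout bound = 4.
Scan x ∈ F_11. For each x, list the y ∈ F_11 with f(x, y) ≡ 0 and those with g(x, y) ≡ 0 (mod 11); the common zeros in that column are the intersection.
  x = 0: f ≡ 0 at y ∈ ∅; g ≡ 0 at y ∈ {2, 8}; common: ∅.
  x = 1: f ≡ 0 at y ∈ {5, 8}; g ≡ 0 at y ∈ ∅; common: ∅.
  x = 2: f ≡ 0 at y ∈ {0, 1}; g ≡ 0 at y ∈ {5, 7}; common: ∅.
  x = 3: f ≡ 0 at y ∈ {0}; g ≡ 0 at y ∈ ∅; common: ∅.
  x = 4: f ≡ 0 at y ∈ ∅; g ≡ 0 at y ∈ ∅; common: ∅.
  x = 5: f ≡ 0 at y ∈ ∅; g ≡ 0 at y ∈ {1, 3}; common: ∅.
  x = 6: f ≡ 0 at y ∈ ∅; g ≡ 0 at y ∈ ∅; common: ∅.
  x = 7: f ≡ 0 at y ∈ {9}; g ≡ 0 at y ∈ {0, 6}; common: ∅.
  x = 8: f ≡ 0 at y ∈ {8, 9}; g ≡ 0 at y ∈ {9}; common: {9}.
  x = 9: f ≡ 0 at y ∈ {1, 4}; g ≡ 0 at y ∈ ∅; common: ∅.
  x = 10: f ≡ 0 at y ∈ ∅; g ≡ 0 at y ∈ {10}; common: ∅.
Collecting: common zeros = {(8, 9)}, so the count is 1.
Comparison with the Bézout bound: 1 ≤ 4 = deg(f)·deg(g), as expected for curves with no common component (the affine F_11-count falls short of the bound because intersections may lie at infinity, over extension fields, or carry multiplicity).
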